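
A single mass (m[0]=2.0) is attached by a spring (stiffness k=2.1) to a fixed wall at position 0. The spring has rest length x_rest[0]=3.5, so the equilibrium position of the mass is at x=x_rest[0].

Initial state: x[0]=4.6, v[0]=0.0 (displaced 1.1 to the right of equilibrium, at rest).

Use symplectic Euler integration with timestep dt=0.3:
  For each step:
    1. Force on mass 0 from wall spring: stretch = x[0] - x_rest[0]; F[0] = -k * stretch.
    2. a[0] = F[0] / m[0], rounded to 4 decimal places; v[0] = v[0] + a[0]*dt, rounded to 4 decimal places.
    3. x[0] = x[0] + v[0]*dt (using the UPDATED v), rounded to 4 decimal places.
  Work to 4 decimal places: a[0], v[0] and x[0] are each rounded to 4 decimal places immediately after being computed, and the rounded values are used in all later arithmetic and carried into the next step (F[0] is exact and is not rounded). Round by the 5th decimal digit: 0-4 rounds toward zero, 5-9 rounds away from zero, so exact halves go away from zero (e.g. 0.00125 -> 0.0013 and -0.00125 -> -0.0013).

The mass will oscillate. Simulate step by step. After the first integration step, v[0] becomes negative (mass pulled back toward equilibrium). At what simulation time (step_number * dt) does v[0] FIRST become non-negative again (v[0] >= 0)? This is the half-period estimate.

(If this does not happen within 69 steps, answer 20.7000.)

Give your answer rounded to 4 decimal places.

Answer: 3.3000

Derivation:
Step 0: x=[4.6000] v=[0.0000]
Step 1: x=[4.4961] v=[-0.3465]
Step 2: x=[4.2980] v=[-0.6603]
Step 3: x=[4.0245] v=[-0.9117]
Step 4: x=[3.7014] v=[-1.0769]
Step 5: x=[3.3593] v=[-1.1404]
Step 6: x=[3.0305] v=[-1.0961]
Step 7: x=[2.7460] v=[-0.9482]
Step 8: x=[2.5328] v=[-0.7107]
Step 9: x=[2.4110] v=[-0.4060]
Step 10: x=[2.3921] v=[-0.0630]
Step 11: x=[2.4779] v=[0.2860]
First v>=0 after going negative at step 11, time=3.3000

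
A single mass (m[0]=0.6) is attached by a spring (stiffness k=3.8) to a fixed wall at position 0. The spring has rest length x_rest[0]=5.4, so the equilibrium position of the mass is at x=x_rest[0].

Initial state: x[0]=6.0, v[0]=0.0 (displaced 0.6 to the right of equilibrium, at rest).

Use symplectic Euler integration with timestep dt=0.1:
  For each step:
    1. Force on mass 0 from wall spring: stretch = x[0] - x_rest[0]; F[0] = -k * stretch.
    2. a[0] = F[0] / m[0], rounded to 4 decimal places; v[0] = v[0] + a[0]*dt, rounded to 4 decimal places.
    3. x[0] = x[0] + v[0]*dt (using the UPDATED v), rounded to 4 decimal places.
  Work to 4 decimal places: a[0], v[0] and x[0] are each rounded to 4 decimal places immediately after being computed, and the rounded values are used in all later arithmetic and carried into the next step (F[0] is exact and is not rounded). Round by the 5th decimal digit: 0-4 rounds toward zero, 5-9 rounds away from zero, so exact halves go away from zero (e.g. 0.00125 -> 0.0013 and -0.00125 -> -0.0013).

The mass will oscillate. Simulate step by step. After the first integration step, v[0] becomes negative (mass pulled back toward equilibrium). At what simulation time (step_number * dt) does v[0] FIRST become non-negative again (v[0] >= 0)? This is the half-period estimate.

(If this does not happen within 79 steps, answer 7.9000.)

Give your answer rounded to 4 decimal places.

Step 0: x=[6.0000] v=[0.0000]
Step 1: x=[5.9620] v=[-0.3800]
Step 2: x=[5.8884] v=[-0.7359]
Step 3: x=[5.7839] v=[-1.0452]
Step 4: x=[5.6551] v=[-1.2883]
Step 5: x=[5.5101] v=[-1.4499]
Step 6: x=[5.3581] v=[-1.5196]
Step 7: x=[5.2088] v=[-1.4931]
Step 8: x=[5.0716] v=[-1.3720]
Step 9: x=[4.9552] v=[-1.1640]
Step 10: x=[4.8670] v=[-0.8823]
Step 11: x=[4.8125] v=[-0.5447]
Step 12: x=[4.7952] v=[-0.1726]
Step 13: x=[4.8162] v=[0.2104]
First v>=0 after going negative at step 13, time=1.3000

Answer: 1.3000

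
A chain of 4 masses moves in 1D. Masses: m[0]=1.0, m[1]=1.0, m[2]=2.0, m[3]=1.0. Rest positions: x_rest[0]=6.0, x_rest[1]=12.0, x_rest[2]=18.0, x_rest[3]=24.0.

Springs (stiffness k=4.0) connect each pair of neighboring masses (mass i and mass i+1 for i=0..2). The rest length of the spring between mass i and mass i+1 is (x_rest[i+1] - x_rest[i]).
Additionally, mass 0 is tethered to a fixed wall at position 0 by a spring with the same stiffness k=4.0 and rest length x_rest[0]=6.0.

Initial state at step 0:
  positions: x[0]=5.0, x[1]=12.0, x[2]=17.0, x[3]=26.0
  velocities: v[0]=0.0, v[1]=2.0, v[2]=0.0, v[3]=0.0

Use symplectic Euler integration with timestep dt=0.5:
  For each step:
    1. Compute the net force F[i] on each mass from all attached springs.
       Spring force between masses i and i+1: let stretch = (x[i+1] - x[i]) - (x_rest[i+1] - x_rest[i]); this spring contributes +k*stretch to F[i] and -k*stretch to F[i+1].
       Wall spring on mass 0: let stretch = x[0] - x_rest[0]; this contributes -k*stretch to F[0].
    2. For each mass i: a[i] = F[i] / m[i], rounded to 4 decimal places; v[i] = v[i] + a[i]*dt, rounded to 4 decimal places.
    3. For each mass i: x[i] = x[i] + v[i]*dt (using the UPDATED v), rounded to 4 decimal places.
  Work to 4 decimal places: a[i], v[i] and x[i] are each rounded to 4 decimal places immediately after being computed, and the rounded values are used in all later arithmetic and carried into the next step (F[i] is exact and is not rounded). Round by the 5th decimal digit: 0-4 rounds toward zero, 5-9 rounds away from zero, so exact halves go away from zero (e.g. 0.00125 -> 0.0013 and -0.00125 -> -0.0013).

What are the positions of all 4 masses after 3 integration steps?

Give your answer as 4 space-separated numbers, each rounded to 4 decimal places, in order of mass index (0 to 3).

Answer: 7.0000 14.0000 18.0000 24.0000

Derivation:
Step 0: x=[5.0000 12.0000 17.0000 26.0000] v=[0.0000 2.0000 0.0000 0.0000]
Step 1: x=[7.0000 11.0000 19.0000 23.0000] v=[4.0000 -2.0000 4.0000 -6.0000]
Step 2: x=[6.0000 14.0000 19.0000 22.0000] v=[-2.0000 6.0000 0.0000 -2.0000]
Step 3: x=[7.0000 14.0000 18.0000 24.0000] v=[2.0000 0.0000 -2.0000 4.0000]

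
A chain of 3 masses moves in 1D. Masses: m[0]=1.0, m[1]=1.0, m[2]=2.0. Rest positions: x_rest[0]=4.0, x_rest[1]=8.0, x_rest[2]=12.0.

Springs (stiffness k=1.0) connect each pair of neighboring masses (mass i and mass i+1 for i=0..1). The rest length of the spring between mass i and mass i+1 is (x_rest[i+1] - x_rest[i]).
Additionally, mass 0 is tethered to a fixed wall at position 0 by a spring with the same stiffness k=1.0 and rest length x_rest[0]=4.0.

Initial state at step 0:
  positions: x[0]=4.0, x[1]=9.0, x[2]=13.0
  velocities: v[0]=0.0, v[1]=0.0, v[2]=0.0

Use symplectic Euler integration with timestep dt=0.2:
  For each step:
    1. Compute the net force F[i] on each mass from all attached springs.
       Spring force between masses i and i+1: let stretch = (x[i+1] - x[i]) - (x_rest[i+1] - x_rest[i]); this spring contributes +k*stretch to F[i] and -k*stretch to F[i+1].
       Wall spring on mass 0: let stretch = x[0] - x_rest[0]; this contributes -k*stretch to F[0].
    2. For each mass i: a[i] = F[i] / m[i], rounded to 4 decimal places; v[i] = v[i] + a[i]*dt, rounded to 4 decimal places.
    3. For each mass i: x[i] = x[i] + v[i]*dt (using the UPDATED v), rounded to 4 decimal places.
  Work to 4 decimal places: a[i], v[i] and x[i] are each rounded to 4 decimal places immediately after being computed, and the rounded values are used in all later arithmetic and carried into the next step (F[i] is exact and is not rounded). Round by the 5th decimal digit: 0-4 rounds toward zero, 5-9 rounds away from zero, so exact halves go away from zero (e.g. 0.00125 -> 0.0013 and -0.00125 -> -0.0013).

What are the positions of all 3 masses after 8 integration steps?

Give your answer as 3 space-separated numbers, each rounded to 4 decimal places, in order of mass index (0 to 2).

Answer: 4.6656 8.3221 12.8771

Derivation:
Step 0: x=[4.0000 9.0000 13.0000] v=[0.0000 0.0000 0.0000]
Step 1: x=[4.0400 8.9600 13.0000] v=[0.2000 -0.2000 0.0000]
Step 2: x=[4.1152 8.8848 12.9992] v=[0.3760 -0.3760 -0.0040]
Step 3: x=[4.2166 8.7834 12.9961] v=[0.5069 -0.5070 -0.0154]
Step 4: x=[4.3320 8.6678 12.9888] v=[0.5769 -0.5778 -0.0367]
Step 5: x=[4.4475 8.5516 12.9750] v=[0.5777 -0.5808 -0.0688]
Step 6: x=[4.5493 8.4482 12.9528] v=[0.5090 -0.5169 -0.1111]
Step 7: x=[4.6251 8.3690 12.9205] v=[0.3789 -0.3958 -0.1616]
Step 8: x=[4.6656 8.3221 12.8771] v=[0.2027 -0.2343 -0.2168]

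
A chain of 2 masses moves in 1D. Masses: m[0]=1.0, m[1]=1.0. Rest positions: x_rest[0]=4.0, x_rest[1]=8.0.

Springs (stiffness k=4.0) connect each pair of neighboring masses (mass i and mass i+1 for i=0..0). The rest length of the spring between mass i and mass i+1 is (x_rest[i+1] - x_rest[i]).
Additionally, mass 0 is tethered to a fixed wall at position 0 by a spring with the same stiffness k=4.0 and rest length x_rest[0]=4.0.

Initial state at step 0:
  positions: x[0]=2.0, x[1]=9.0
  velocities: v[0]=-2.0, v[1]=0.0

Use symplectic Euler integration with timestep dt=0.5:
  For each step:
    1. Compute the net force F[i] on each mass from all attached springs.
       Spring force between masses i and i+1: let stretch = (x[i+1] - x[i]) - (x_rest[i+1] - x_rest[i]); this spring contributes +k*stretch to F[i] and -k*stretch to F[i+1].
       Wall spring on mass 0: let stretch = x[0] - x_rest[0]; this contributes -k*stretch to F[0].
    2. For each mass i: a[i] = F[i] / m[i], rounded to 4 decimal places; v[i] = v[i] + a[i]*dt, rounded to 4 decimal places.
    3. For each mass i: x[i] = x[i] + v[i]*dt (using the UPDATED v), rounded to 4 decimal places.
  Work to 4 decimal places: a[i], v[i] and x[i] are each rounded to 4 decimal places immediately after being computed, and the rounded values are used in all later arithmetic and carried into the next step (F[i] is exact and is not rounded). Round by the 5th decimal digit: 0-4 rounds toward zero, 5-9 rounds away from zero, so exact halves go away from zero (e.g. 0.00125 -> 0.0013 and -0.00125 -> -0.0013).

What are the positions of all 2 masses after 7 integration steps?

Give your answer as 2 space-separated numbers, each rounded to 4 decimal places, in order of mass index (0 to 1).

Answer: 4.0000 9.0000

Derivation:
Step 0: x=[2.0000 9.0000] v=[-2.0000 0.0000]
Step 1: x=[6.0000 6.0000] v=[8.0000 -6.0000]
Step 2: x=[4.0000 7.0000] v=[-4.0000 2.0000]
Step 3: x=[1.0000 9.0000] v=[-6.0000 4.0000]
Step 4: x=[5.0000 7.0000] v=[8.0000 -4.0000]
Step 5: x=[6.0000 7.0000] v=[2.0000 0.0000]
Step 6: x=[2.0000 10.0000] v=[-8.0000 6.0000]
Step 7: x=[4.0000 9.0000] v=[4.0000 -2.0000]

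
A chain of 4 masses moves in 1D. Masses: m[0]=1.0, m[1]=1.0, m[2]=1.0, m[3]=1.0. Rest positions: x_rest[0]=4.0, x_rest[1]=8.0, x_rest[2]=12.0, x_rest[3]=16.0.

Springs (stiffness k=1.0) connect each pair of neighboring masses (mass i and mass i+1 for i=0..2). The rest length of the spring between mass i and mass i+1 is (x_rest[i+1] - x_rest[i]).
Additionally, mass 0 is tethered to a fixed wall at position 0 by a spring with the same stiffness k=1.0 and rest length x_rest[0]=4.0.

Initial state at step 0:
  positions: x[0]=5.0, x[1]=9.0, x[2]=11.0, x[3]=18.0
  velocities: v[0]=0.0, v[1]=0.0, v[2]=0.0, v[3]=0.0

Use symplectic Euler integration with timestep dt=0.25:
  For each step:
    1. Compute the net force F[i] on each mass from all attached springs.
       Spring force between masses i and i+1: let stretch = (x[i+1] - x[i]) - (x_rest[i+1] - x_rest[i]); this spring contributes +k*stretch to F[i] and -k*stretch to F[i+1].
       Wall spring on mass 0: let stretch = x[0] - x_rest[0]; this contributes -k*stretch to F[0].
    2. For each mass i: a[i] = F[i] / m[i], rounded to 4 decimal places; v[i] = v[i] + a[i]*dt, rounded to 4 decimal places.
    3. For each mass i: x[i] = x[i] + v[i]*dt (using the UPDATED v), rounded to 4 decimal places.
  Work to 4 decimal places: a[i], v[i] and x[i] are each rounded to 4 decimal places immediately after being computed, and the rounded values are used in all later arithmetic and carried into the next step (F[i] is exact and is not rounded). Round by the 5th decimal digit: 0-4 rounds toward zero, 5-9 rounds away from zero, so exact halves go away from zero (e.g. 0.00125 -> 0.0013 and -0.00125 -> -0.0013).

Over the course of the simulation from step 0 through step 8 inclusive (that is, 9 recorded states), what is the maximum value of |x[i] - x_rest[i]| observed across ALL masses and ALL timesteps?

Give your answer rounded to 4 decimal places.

Step 0: x=[5.0000 9.0000 11.0000 18.0000] v=[0.0000 0.0000 0.0000 0.0000]
Step 1: x=[4.9375 8.8750 11.3125 17.8125] v=[-0.2500 -0.5000 1.2500 -0.7500]
Step 2: x=[4.8125 8.6563 11.8789 17.4688] v=[-0.5000 -0.8750 2.2656 -1.3750]
Step 3: x=[4.6270 8.3987 12.5933 17.0257] v=[-0.7422 -1.0303 2.8574 -1.7725]
Step 4: x=[4.3880 8.1676 13.3225 16.5556] v=[-0.9560 -0.9246 2.9169 -1.8806]
Step 5: x=[4.1110 8.0224 13.9316 16.1334] v=[-1.1081 -0.5808 2.4365 -1.6889]
Step 6: x=[3.8215 8.0021 14.3090 15.8236] v=[-1.1580 -0.0814 1.5097 -1.2394]
Step 7: x=[3.5545 8.1147 14.3869 15.6691] v=[-1.0682 0.4502 0.3116 -0.6181]
Step 8: x=[3.3503 8.3343 14.1529 15.6845] v=[-0.8168 0.8782 -0.9359 0.0614]
Max displacement = 2.3869

Answer: 2.3869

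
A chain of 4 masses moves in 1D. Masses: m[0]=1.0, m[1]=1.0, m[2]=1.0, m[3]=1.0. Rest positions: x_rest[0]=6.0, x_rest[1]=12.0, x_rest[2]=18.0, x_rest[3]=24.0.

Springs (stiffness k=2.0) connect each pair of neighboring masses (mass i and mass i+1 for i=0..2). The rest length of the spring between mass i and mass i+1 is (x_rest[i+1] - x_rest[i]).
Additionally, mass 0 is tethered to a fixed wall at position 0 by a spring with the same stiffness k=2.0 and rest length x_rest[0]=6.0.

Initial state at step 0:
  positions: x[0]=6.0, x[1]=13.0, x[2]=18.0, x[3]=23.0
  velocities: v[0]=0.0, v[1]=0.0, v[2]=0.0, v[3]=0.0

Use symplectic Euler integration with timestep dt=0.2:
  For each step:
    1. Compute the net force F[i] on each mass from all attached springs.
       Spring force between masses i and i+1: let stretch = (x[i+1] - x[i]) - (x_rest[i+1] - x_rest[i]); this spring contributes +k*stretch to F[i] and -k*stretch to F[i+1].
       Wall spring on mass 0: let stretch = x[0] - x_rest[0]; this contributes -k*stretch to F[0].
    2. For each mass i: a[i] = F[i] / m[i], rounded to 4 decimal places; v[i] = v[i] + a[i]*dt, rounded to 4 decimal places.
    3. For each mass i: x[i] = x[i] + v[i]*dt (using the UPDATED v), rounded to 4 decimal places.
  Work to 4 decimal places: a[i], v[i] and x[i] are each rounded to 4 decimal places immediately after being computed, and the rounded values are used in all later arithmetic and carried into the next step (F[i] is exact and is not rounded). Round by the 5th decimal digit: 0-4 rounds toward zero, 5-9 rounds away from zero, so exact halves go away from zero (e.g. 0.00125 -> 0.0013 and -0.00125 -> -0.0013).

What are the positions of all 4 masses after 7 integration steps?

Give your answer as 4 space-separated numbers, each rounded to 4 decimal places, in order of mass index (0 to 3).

Step 0: x=[6.0000 13.0000 18.0000 23.0000] v=[0.0000 0.0000 0.0000 0.0000]
Step 1: x=[6.0800 12.8400 18.0000 23.0800] v=[0.4000 -0.8000 0.0000 0.4000]
Step 2: x=[6.2144 12.5520 17.9936 23.2336] v=[0.6720 -1.4400 -0.0320 0.7680]
Step 3: x=[6.3587 12.1923 17.9711 23.4480] v=[0.7213 -1.7984 -0.1126 1.0720]
Step 4: x=[6.4610 11.8282 17.9244 23.7042] v=[0.5113 -1.8203 -0.2334 1.2812]
Step 5: x=[6.4758 11.5225 17.8524 23.9781] v=[0.0738 -1.5287 -0.3600 1.3693]
Step 6: x=[6.3762 11.3194 17.7641 24.2419] v=[-0.4978 -1.0154 -0.4417 1.3190]
Step 7: x=[6.1620 11.2364 17.6784 24.4675] v=[-1.0710 -0.4148 -0.4285 1.1279]

Answer: 6.1620 11.2364 17.6784 24.4675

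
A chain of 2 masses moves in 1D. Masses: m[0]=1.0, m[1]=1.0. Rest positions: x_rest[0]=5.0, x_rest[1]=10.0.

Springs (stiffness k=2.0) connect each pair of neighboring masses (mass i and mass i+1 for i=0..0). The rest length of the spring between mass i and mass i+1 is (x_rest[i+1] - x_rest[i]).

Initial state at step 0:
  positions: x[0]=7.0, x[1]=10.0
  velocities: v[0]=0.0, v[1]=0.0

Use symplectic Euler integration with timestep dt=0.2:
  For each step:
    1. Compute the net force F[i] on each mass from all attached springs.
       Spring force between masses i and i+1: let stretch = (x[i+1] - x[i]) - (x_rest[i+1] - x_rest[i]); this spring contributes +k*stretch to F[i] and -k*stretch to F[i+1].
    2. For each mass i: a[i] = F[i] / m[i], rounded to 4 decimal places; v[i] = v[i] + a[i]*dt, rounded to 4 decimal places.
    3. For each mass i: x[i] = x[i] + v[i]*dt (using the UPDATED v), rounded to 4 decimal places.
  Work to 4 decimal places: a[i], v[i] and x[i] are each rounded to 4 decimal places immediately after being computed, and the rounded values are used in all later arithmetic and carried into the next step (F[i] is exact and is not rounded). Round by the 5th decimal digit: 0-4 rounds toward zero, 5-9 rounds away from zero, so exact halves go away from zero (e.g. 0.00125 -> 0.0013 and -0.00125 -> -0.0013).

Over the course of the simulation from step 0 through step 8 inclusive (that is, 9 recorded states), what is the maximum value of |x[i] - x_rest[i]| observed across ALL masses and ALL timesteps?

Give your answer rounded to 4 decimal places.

Answer: 2.0131

Derivation:
Step 0: x=[7.0000 10.0000] v=[0.0000 0.0000]
Step 1: x=[6.8400 10.1600] v=[-0.8000 0.8000]
Step 2: x=[6.5456 10.4544] v=[-1.4720 1.4720]
Step 3: x=[6.1639 10.8361] v=[-1.9085 1.9085]
Step 4: x=[5.7560 11.2440] v=[-2.0396 2.0396]
Step 5: x=[5.3871 11.6129] v=[-1.8444 1.8444]
Step 6: x=[5.1163 11.8837] v=[-1.3541 1.3541]
Step 7: x=[4.9869 12.0131] v=[-0.6471 0.6471]
Step 8: x=[5.0196 11.9804] v=[0.1634 -0.1634]
Max displacement = 2.0131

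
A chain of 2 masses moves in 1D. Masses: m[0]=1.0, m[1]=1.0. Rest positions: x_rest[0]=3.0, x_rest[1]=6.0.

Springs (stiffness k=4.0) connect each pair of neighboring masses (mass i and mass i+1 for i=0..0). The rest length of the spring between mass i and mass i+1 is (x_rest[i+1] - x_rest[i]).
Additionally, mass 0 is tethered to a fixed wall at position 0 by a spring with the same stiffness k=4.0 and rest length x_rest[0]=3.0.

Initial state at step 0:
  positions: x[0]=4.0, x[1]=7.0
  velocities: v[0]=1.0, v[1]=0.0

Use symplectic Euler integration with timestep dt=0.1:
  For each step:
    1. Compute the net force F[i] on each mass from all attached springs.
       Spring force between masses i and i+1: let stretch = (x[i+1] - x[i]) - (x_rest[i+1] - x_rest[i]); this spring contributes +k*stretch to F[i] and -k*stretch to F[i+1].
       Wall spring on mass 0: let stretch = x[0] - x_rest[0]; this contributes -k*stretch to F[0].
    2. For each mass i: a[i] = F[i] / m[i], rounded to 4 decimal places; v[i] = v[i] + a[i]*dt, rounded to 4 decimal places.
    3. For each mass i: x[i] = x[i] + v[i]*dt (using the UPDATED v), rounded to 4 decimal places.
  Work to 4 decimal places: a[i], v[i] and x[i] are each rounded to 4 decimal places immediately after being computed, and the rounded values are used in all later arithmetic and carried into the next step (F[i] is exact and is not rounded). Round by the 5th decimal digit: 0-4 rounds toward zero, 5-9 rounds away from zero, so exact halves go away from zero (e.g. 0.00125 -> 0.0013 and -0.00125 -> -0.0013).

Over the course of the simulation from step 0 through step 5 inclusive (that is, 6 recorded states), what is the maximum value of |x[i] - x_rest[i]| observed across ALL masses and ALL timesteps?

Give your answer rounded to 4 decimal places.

Answer: 1.0752

Derivation:
Step 0: x=[4.0000 7.0000] v=[1.0000 0.0000]
Step 1: x=[4.0600 7.0000] v=[0.6000 0.0000]
Step 2: x=[4.0752 7.0024] v=[0.1520 0.0240]
Step 3: x=[4.0445 7.0077] v=[-0.3072 0.0531]
Step 4: x=[3.9705 7.0145] v=[-0.7397 0.0678]
Step 5: x=[3.8595 7.0195] v=[-1.1103 0.0502]
Max displacement = 1.0752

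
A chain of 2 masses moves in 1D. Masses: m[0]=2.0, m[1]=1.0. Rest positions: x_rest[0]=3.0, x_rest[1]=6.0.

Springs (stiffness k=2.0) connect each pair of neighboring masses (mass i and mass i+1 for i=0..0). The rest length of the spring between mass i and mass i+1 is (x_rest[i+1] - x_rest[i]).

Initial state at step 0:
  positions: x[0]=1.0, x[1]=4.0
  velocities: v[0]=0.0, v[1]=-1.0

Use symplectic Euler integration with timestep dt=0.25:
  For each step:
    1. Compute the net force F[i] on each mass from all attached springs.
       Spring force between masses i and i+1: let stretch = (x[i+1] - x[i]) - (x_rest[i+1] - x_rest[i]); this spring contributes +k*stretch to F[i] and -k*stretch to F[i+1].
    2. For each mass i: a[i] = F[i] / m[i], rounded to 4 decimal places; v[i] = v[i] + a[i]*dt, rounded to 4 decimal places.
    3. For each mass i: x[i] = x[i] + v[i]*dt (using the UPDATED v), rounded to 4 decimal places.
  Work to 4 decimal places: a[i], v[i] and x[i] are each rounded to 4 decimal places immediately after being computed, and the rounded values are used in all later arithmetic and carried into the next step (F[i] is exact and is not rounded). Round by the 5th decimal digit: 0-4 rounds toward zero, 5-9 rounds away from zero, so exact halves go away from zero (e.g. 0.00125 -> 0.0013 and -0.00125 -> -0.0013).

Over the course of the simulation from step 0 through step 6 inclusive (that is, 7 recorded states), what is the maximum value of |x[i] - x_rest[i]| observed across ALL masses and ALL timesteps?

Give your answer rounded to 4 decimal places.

Step 0: x=[1.0000 4.0000] v=[0.0000 -1.0000]
Step 1: x=[1.0000 3.7500] v=[0.0000 -1.0000]
Step 2: x=[0.9844 3.5313] v=[-0.0625 -0.8750]
Step 3: x=[0.9405 3.3692] v=[-0.1758 -0.6485]
Step 4: x=[0.8609 3.2785] v=[-0.3186 -0.3629]
Step 5: x=[0.7449 3.2606] v=[-0.4642 -0.0717]
Step 6: x=[0.5986 3.3032] v=[-0.5853 0.1705]
Max displacement = 2.7394

Answer: 2.7394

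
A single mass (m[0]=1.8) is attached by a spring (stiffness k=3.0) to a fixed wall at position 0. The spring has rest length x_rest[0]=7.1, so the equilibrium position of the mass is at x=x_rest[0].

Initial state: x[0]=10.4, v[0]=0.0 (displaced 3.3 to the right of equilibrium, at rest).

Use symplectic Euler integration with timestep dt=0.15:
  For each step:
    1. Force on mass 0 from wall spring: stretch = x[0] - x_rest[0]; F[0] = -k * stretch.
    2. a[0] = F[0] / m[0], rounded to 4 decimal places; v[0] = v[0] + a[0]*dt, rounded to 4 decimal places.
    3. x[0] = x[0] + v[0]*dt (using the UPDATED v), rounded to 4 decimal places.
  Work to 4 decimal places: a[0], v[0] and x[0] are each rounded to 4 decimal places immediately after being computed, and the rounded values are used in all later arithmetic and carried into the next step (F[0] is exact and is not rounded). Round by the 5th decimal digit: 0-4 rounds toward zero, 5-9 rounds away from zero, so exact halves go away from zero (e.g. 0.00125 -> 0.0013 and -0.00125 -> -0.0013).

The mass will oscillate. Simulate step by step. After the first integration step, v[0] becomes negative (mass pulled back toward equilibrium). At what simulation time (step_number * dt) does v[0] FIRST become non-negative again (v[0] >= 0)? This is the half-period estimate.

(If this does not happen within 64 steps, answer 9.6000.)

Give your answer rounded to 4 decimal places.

Answer: 2.5500

Derivation:
Step 0: x=[10.4000] v=[0.0000]
Step 1: x=[10.2763] v=[-0.8250]
Step 2: x=[10.0334] v=[-1.6191]
Step 3: x=[9.6805] v=[-2.3525]
Step 4: x=[9.2309] v=[-2.9976]
Step 5: x=[8.7014] v=[-3.5303]
Step 6: x=[8.1118] v=[-3.9307]
Step 7: x=[7.4843] v=[-4.1836]
Step 8: x=[6.8423] v=[-4.2797]
Step 9: x=[6.2100] v=[-4.2153]
Step 10: x=[5.6111] v=[-3.9928]
Step 11: x=[5.0680] v=[-3.6206]
Step 12: x=[4.6011] v=[-3.1126]
Step 13: x=[4.2279] v=[-2.4879]
Step 14: x=[3.9624] v=[-1.7699]
Step 15: x=[3.8146] v=[-0.9855]
Step 16: x=[3.7900] v=[-0.1641]
Step 17: x=[3.8895] v=[0.6634]
First v>=0 after going negative at step 17, time=2.5500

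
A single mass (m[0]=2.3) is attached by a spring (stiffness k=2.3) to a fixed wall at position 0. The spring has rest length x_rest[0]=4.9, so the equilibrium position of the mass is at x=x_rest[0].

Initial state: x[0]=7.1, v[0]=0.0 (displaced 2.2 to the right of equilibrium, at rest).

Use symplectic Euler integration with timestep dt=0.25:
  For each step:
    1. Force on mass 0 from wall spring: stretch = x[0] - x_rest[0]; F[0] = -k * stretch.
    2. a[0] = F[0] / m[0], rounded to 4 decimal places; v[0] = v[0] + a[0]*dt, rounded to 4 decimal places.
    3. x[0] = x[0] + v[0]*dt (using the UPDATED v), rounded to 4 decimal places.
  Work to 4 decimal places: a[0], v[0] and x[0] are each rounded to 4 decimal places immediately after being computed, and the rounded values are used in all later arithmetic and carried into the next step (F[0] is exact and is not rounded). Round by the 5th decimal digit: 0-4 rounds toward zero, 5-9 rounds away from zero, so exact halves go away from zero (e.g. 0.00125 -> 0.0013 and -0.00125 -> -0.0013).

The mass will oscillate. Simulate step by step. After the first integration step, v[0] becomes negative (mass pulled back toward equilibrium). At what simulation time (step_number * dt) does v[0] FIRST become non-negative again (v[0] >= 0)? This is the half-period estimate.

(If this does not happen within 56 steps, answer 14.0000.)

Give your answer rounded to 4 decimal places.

Step 0: x=[7.1000] v=[0.0000]
Step 1: x=[6.9625] v=[-0.5500]
Step 2: x=[6.6961] v=[-1.0656]
Step 3: x=[6.3175] v=[-1.5146]
Step 4: x=[5.8503] v=[-1.8690]
Step 5: x=[5.3237] v=[-2.1066]
Step 6: x=[4.7706] v=[-2.2125]
Step 7: x=[4.2256] v=[-2.1802]
Step 8: x=[3.7227] v=[-2.0116]
Step 9: x=[3.2934] v=[-1.7173]
Step 10: x=[2.9645] v=[-1.3157]
Step 11: x=[2.7566] v=[-0.8318]
Step 12: x=[2.6826] v=[-0.2960]
Step 13: x=[2.7472] v=[0.2584]
First v>=0 after going negative at step 13, time=3.2500

Answer: 3.2500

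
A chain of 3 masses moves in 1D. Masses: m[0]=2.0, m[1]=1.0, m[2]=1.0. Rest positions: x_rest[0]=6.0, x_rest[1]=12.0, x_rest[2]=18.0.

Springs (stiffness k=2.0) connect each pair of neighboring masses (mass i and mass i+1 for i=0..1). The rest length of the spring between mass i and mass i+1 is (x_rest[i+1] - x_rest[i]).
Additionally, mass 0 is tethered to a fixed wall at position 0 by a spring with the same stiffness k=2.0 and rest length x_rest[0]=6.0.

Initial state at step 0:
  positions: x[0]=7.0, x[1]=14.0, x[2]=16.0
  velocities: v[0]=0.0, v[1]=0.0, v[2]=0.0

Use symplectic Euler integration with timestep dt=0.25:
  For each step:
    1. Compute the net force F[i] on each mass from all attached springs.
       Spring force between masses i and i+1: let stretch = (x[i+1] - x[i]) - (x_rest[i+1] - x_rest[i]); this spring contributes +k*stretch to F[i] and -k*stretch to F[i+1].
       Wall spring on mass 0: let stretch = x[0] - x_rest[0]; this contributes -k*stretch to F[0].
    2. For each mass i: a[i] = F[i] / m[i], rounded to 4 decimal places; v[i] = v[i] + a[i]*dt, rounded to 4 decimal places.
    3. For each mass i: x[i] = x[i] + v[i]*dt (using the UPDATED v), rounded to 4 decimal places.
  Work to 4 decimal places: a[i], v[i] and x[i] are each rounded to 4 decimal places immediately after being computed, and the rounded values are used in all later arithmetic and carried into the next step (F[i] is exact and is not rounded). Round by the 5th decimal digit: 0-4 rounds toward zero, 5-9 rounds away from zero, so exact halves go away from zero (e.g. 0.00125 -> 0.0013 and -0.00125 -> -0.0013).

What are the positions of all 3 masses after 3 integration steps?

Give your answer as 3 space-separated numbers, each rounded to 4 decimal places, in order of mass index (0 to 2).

Step 0: x=[7.0000 14.0000 16.0000] v=[0.0000 0.0000 0.0000]
Step 1: x=[7.0000 13.3750 16.5000] v=[0.0000 -2.5000 2.0000]
Step 2: x=[6.9609 12.3438 17.3594] v=[-0.1563 -4.1250 3.4375]
Step 3: x=[6.8232 11.2666 18.3418] v=[-0.5508 -4.3087 3.9297]

Answer: 6.8232 11.2666 18.3418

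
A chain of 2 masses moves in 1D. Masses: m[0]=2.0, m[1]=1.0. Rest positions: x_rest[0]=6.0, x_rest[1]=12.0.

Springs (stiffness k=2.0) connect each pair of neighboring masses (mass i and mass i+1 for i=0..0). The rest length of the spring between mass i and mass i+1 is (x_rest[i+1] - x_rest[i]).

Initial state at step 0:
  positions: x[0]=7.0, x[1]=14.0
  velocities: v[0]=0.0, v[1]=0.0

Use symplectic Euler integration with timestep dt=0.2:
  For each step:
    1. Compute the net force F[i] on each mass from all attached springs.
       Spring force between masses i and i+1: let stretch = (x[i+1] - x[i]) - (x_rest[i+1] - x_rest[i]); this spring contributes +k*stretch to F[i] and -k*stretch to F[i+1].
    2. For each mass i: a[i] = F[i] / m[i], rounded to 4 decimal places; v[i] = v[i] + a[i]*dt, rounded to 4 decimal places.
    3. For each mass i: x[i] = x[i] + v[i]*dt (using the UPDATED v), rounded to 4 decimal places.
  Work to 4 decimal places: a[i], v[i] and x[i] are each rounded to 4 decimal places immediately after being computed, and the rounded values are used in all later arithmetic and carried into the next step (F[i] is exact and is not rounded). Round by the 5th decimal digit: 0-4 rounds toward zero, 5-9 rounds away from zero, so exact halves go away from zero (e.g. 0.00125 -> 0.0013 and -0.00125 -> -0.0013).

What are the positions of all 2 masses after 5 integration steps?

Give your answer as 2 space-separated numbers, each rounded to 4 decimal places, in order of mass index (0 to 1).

Answer: 7.4475 13.1049

Derivation:
Step 0: x=[7.0000 14.0000] v=[0.0000 0.0000]
Step 1: x=[7.0400 13.9200] v=[0.2000 -0.4000]
Step 2: x=[7.1152 13.7696] v=[0.3760 -0.7520]
Step 3: x=[7.2166 13.5668] v=[0.5069 -1.0138]
Step 4: x=[7.3320 13.3360] v=[0.5769 -1.1539]
Step 5: x=[7.4475 13.1049] v=[0.5777 -1.1555]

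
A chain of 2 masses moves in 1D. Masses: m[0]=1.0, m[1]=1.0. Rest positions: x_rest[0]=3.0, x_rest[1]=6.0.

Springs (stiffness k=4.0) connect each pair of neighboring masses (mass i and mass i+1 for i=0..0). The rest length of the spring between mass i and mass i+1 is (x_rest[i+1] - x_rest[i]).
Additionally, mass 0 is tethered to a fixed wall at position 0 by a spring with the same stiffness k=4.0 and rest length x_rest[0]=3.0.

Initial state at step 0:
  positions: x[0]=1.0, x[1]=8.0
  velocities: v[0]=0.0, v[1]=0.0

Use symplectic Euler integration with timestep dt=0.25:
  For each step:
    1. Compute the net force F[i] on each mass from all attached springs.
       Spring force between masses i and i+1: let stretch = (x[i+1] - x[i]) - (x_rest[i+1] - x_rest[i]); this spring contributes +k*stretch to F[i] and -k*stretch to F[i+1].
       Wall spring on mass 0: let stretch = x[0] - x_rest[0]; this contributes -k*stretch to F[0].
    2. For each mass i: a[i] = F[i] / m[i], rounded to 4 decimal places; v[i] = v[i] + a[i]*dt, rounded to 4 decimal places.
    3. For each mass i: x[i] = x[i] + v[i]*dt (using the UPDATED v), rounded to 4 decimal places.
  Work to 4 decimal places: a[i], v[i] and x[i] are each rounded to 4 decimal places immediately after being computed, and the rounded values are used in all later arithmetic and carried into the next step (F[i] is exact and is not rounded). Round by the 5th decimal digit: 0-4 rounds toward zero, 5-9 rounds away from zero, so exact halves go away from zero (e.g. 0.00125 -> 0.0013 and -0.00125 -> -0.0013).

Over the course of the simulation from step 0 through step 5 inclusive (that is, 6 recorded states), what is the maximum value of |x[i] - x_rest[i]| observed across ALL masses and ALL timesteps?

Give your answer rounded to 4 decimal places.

Answer: 2.6563

Derivation:
Step 0: x=[1.0000 8.0000] v=[0.0000 0.0000]
Step 1: x=[2.5000 7.0000] v=[6.0000 -4.0000]
Step 2: x=[4.5000 5.6250] v=[8.0000 -5.5000]
Step 3: x=[5.6563 4.7188] v=[4.6250 -3.6250]
Step 4: x=[5.1641 4.7969] v=[-1.9688 0.3125]
Step 5: x=[3.2891 5.7168] v=[-7.5001 3.6797]
Max displacement = 2.6563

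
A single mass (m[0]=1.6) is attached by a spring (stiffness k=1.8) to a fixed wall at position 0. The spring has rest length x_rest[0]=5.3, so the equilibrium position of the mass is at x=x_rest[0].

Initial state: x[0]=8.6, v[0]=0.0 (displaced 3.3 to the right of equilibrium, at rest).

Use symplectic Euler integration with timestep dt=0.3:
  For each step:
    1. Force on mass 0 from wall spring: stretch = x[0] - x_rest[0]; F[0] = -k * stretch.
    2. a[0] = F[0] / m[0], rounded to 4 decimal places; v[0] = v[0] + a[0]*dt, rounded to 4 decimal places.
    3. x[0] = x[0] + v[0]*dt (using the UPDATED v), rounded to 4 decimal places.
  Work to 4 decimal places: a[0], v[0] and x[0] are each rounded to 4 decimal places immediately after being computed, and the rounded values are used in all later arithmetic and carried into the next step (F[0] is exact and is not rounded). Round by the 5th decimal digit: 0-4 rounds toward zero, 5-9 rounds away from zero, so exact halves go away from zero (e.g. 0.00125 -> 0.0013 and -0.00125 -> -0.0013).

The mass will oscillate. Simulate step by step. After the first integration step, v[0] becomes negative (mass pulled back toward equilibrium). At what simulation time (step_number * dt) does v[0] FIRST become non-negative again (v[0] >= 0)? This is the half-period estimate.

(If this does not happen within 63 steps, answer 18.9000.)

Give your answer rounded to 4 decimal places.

Step 0: x=[8.6000] v=[0.0000]
Step 1: x=[8.2659] v=[-1.1138]
Step 2: x=[7.6315] v=[-2.1148]
Step 3: x=[6.7610] v=[-2.9017]
Step 4: x=[5.7426] v=[-3.3948]
Step 5: x=[4.6793] v=[-3.5442]
Step 6: x=[3.6789] v=[-3.3347]
Step 7: x=[2.8426] v=[-2.7876]
Step 8: x=[2.2551] v=[-1.9582]
Step 9: x=[1.9759] v=[-0.9306]
Step 10: x=[2.0333] v=[0.1913]
First v>=0 after going negative at step 10, time=3.0000

Answer: 3.0000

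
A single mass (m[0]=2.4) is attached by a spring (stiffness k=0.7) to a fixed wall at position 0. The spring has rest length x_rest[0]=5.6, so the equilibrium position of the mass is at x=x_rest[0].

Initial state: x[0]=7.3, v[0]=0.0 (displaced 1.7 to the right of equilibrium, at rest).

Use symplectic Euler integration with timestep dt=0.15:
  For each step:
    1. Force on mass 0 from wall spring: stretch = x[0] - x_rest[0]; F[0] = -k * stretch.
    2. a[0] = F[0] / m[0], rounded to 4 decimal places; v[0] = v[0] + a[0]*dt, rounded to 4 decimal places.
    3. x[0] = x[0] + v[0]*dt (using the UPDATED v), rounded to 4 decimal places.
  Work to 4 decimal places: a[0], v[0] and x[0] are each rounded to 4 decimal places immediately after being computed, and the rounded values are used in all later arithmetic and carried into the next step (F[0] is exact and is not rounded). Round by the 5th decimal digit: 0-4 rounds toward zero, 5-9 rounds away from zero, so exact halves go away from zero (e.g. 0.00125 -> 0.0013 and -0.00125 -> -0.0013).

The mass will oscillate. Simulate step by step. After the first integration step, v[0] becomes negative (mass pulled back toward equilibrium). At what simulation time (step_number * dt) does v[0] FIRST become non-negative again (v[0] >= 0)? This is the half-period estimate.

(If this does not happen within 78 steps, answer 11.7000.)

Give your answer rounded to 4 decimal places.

Step 0: x=[7.3000] v=[0.0000]
Step 1: x=[7.2888] v=[-0.0744]
Step 2: x=[7.2666] v=[-0.1483]
Step 3: x=[7.2334] v=[-0.2212]
Step 4: x=[7.1895] v=[-0.2927]
Step 5: x=[7.1352] v=[-0.3622]
Step 6: x=[7.0708] v=[-0.4294]
Step 7: x=[6.9967] v=[-0.4938]
Step 8: x=[6.9135] v=[-0.5549]
Step 9: x=[6.8216] v=[-0.6124]
Step 10: x=[6.7217] v=[-0.6658]
Step 11: x=[6.6145] v=[-0.7149]
Step 12: x=[6.5006] v=[-0.7593]
Step 13: x=[6.3808] v=[-0.7987]
Step 14: x=[6.2559] v=[-0.8329]
Step 15: x=[6.1267] v=[-0.8616]
Step 16: x=[5.9940] v=[-0.8846]
Step 17: x=[5.8587] v=[-0.9018]
Step 18: x=[5.7217] v=[-0.9131]
Step 19: x=[5.5839] v=[-0.9184]
Step 20: x=[5.4462] v=[-0.9177]
Step 21: x=[5.3096] v=[-0.9110]
Step 22: x=[5.1749] v=[-0.8983]
Step 23: x=[5.0429] v=[-0.8797]
Step 24: x=[4.9146] v=[-0.8553]
Step 25: x=[4.7908] v=[-0.8253]
Step 26: x=[4.6723] v=[-0.7899]
Step 27: x=[4.5599] v=[-0.7493]
Step 28: x=[4.4543] v=[-0.7038]
Step 29: x=[4.3562] v=[-0.6537]
Step 30: x=[4.2663] v=[-0.5993]
Step 31: x=[4.1852] v=[-0.5410]
Step 32: x=[4.1133] v=[-0.4791]
Step 33: x=[4.0512] v=[-0.4141]
Step 34: x=[3.9993] v=[-0.3463]
Step 35: x=[3.9579] v=[-0.2763]
Step 36: x=[3.9272] v=[-0.2045]
Step 37: x=[3.9075] v=[-0.1313]
Step 38: x=[3.8989] v=[-0.0573]
Step 39: x=[3.9015] v=[0.0171]
First v>=0 after going negative at step 39, time=5.8500

Answer: 5.8500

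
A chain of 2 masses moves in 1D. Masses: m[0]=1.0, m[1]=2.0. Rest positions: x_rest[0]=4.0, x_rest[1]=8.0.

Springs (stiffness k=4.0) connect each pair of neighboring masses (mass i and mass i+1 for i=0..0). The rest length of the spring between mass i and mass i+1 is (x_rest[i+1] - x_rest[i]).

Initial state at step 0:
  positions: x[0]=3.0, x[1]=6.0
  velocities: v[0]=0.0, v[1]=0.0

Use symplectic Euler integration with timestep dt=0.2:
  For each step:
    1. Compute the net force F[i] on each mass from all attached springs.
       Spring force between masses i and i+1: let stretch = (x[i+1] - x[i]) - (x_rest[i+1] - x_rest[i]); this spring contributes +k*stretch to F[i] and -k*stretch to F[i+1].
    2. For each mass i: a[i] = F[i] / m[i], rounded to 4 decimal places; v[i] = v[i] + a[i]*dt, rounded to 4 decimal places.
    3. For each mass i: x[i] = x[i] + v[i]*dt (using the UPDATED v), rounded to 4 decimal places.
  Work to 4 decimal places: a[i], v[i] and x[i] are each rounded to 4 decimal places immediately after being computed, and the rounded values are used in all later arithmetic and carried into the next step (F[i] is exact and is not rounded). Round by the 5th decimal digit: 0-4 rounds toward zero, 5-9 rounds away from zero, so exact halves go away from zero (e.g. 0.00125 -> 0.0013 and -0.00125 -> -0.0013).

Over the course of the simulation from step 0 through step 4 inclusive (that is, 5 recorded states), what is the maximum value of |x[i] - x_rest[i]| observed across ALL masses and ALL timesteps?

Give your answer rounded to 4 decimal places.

Step 0: x=[3.0000 6.0000] v=[0.0000 0.0000]
Step 1: x=[2.8400 6.0800] v=[-0.8000 0.4000]
Step 2: x=[2.5584 6.2208] v=[-1.4080 0.7040]
Step 3: x=[2.2228 6.3886] v=[-1.6781 0.8390]
Step 4: x=[1.9137 6.5431] v=[-1.5455 0.7727]
Max displacement = 2.0863

Answer: 2.0863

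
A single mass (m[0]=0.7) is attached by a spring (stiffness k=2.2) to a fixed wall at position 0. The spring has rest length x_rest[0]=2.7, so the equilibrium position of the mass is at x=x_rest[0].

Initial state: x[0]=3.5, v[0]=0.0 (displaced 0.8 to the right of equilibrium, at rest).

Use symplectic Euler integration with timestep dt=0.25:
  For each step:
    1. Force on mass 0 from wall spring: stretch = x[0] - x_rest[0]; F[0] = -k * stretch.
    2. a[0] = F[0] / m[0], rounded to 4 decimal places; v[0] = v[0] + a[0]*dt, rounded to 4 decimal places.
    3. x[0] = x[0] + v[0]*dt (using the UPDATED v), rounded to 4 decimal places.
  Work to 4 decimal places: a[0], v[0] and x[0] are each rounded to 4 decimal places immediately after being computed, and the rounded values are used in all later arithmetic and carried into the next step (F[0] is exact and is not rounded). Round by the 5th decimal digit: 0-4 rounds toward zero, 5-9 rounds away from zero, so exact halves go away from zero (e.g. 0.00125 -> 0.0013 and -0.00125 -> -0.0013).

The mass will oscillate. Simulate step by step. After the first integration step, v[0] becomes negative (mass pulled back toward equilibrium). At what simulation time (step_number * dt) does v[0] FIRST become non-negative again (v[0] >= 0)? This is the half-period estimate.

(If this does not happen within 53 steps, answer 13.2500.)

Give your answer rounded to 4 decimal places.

Answer: 2.0000

Derivation:
Step 0: x=[3.5000] v=[0.0000]
Step 1: x=[3.3429] v=[-0.6286]
Step 2: x=[3.0595] v=[-1.1337]
Step 3: x=[2.7055] v=[-1.4162]
Step 4: x=[2.3504] v=[-1.4205]
Step 5: x=[2.0640] v=[-1.1458]
Step 6: x=[1.9025] v=[-0.6461]
Step 7: x=[1.8976] v=[-0.0195]
Step 8: x=[2.0504] v=[0.6110]
First v>=0 after going negative at step 8, time=2.0000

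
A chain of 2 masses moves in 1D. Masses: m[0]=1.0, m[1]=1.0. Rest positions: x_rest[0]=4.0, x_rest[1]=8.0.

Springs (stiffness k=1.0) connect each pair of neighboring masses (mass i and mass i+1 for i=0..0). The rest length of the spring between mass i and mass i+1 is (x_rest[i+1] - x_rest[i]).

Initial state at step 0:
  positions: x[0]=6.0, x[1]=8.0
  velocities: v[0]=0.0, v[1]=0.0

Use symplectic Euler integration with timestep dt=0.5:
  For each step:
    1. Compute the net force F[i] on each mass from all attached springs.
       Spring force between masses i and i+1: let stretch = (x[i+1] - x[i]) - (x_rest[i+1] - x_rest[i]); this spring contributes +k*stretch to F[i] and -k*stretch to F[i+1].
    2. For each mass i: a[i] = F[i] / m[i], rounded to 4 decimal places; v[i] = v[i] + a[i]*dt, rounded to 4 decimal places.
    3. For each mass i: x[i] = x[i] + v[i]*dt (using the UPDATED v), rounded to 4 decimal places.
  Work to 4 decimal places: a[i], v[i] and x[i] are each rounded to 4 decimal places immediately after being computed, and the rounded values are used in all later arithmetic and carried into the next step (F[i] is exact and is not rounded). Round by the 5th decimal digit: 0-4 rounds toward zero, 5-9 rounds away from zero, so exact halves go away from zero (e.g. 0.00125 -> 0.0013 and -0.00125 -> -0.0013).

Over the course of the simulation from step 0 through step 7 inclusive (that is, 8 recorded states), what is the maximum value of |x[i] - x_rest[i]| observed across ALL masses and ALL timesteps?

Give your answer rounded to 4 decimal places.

Step 0: x=[6.0000 8.0000] v=[0.0000 0.0000]
Step 1: x=[5.5000 8.5000] v=[-1.0000 1.0000]
Step 2: x=[4.7500 9.2500] v=[-1.5000 1.5000]
Step 3: x=[4.1250 9.8750] v=[-1.2500 1.2500]
Step 4: x=[3.9375 10.0625] v=[-0.3750 0.3750]
Step 5: x=[4.2813 9.7188] v=[0.6875 -0.6875]
Step 6: x=[4.9845 9.0157] v=[1.4063 -1.4063]
Step 7: x=[5.6955 8.3048] v=[1.4219 -1.4219]
Max displacement = 2.0625

Answer: 2.0625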